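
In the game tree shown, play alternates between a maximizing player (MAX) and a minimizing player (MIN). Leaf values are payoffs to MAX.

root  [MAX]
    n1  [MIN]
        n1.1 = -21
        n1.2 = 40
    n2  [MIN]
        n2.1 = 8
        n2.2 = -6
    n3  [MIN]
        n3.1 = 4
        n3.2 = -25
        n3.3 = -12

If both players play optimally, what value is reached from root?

-6

n1 (MIN): min(-21, 40) = -21
n2 (MIN): min(8, -6) = -6
n3 (MIN): min(4, -25, -12) = -25
root (MAX): max(-21, -6, -25) = -6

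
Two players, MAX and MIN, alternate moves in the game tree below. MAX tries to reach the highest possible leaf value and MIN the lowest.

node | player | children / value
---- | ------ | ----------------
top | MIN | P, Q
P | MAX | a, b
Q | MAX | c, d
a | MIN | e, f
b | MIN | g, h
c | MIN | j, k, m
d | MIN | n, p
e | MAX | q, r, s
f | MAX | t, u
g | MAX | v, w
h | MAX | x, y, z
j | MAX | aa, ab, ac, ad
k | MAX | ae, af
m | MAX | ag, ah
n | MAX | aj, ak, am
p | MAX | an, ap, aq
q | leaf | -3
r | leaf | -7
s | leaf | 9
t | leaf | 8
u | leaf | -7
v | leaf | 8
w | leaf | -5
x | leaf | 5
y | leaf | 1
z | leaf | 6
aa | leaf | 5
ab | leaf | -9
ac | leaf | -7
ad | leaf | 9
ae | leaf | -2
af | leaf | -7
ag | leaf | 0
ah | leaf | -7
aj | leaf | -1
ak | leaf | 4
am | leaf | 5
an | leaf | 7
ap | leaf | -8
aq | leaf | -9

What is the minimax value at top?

e (MAX): max(-3, -7, 9) = 9
f (MAX): max(8, -7) = 8
a (MIN): min(9, 8) = 8
g (MAX): max(8, -5) = 8
h (MAX): max(5, 1, 6) = 6
b (MIN): min(8, 6) = 6
P (MAX): max(8, 6) = 8
j (MAX): max(5, -9, -7, 9) = 9
k (MAX): max(-2, -7) = -2
m (MAX): max(0, -7) = 0
c (MIN): min(9, -2, 0) = -2
n (MAX): max(-1, 4, 5) = 5
p (MAX): max(7, -8, -9) = 7
d (MIN): min(5, 7) = 5
Q (MAX): max(-2, 5) = 5
top (MIN): min(8, 5) = 5

5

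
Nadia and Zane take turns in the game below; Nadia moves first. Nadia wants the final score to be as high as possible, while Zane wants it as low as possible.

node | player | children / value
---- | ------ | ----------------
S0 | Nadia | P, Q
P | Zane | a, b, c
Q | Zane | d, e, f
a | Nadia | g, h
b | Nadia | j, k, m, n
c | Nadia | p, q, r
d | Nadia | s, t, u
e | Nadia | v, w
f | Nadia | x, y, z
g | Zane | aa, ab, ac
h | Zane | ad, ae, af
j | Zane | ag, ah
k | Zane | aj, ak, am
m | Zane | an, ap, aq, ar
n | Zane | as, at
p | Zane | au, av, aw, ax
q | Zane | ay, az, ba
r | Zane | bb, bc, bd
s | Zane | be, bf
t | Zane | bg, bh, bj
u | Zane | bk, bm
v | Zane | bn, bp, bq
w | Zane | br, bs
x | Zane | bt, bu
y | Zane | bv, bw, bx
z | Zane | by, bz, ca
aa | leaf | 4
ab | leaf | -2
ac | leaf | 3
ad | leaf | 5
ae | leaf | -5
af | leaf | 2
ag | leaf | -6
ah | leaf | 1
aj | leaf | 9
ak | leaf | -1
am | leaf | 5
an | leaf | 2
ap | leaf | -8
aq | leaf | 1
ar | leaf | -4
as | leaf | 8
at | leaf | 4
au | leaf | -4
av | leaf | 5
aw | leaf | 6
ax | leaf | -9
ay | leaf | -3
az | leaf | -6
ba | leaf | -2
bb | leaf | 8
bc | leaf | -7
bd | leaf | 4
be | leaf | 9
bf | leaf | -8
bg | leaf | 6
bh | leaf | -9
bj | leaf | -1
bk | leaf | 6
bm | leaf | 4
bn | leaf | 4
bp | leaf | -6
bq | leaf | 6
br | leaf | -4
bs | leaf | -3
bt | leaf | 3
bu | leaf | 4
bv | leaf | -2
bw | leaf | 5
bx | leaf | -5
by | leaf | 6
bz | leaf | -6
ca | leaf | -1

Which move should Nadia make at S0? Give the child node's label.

g (Zane): min(4, -2, 3) = -2
h (Zane): min(5, -5, 2) = -5
a (Nadia): max(-2, -5) = -2
j (Zane): min(-6, 1) = -6
k (Zane): min(9, -1, 5) = -1
m (Zane): min(2, -8, 1, -4) = -8
n (Zane): min(8, 4) = 4
b (Nadia): max(-6, -1, -8, 4) = 4
p (Zane): min(-4, 5, 6, -9) = -9
q (Zane): min(-3, -6, -2) = -6
r (Zane): min(8, -7, 4) = -7
c (Nadia): max(-9, -6, -7) = -6
P (Zane): min(-2, 4, -6) = -6
s (Zane): min(9, -8) = -8
t (Zane): min(6, -9, -1) = -9
u (Zane): min(6, 4) = 4
d (Nadia): max(-8, -9, 4) = 4
v (Zane): min(4, -6, 6) = -6
w (Zane): min(-4, -3) = -4
e (Nadia): max(-6, -4) = -4
x (Zane): min(3, 4) = 3
y (Zane): min(-2, 5, -5) = -5
z (Zane): min(6, -6, -1) = -6
f (Nadia): max(3, -5, -6) = 3
Q (Zane): min(4, -4, 3) = -4
S0 (Nadia): max(-6, -4) = -4
Nadia at S0 wants the highest of {P=-6, Q=-4}, so chooses Q.

Q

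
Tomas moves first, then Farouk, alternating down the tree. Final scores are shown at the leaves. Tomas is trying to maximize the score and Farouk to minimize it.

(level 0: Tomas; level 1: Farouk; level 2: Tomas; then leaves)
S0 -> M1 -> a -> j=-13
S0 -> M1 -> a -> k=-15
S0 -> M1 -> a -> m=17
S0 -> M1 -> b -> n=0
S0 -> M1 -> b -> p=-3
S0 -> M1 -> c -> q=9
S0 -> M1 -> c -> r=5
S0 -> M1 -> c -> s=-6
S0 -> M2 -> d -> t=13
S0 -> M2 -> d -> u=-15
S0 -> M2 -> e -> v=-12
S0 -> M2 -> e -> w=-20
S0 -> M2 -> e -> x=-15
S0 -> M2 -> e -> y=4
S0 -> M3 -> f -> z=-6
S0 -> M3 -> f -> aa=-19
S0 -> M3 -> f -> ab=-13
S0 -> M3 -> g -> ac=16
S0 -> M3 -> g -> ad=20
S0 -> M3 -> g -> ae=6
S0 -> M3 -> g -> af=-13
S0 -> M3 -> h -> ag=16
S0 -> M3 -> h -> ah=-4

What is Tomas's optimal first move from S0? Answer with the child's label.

M2

a (Tomas): max(-13, -15, 17) = 17
b (Tomas): max(0, -3) = 0
c (Tomas): max(9, 5, -6) = 9
M1 (Farouk): min(17, 0, 9) = 0
d (Tomas): max(13, -15) = 13
e (Tomas): max(-12, -20, -15, 4) = 4
M2 (Farouk): min(13, 4) = 4
f (Tomas): max(-6, -19, -13) = -6
g (Tomas): max(16, 20, 6, -13) = 20
h (Tomas): max(16, -4) = 16
M3 (Farouk): min(-6, 20, 16) = -6
S0 (Tomas): max(0, 4, -6) = 4
Tomas at S0 wants the highest of {M1=0, M2=4, M3=-6}, so chooses M2.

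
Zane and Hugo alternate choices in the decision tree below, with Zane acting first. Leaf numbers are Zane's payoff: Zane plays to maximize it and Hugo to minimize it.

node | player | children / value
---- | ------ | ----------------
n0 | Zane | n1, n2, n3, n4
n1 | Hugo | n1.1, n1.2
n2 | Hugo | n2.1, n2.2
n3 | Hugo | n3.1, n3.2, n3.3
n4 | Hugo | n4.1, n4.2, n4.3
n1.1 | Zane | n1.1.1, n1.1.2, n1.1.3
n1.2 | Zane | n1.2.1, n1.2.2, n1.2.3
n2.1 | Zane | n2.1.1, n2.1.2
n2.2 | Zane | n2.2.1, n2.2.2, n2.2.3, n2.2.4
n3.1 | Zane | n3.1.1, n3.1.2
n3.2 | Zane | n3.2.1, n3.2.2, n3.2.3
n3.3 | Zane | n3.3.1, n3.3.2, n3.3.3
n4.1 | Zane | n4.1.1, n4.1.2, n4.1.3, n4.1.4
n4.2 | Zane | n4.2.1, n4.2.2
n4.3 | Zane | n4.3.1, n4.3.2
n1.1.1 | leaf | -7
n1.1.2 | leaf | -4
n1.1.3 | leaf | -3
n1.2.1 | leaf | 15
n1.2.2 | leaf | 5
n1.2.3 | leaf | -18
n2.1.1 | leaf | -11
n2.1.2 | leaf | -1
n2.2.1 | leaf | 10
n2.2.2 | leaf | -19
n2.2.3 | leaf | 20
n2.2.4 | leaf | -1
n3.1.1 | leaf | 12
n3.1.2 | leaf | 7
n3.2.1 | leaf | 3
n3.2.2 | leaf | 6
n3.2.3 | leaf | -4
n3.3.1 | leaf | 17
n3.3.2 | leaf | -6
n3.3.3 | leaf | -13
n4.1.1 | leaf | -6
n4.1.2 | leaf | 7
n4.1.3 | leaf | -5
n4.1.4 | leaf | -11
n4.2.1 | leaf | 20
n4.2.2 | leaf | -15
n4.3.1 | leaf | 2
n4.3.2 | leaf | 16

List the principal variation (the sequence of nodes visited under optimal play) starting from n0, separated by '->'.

n1.1 (Zane): max(-7, -4, -3) = -3
n1.2 (Zane): max(15, 5, -18) = 15
n1 (Hugo): min(-3, 15) = -3
n2.1 (Zane): max(-11, -1) = -1
n2.2 (Zane): max(10, -19, 20, -1) = 20
n2 (Hugo): min(-1, 20) = -1
n3.1 (Zane): max(12, 7) = 12
n3.2 (Zane): max(3, 6, -4) = 6
n3.3 (Zane): max(17, -6, -13) = 17
n3 (Hugo): min(12, 6, 17) = 6
n4.1 (Zane): max(-6, 7, -5, -11) = 7
n4.2 (Zane): max(20, -15) = 20
n4.3 (Zane): max(2, 16) = 16
n4 (Hugo): min(7, 20, 16) = 7
n0 (Zane): max(-3, -1, 6, 7) = 7
At n0, Zane picks n4 (highest: 7).
At n4, Hugo picks n4.1 (lowest: 7).
At n4.1, Zane picks n4.1.2 (highest: 7).
Terminal value 7.

n0 -> n4 -> n4.1 -> n4.1.2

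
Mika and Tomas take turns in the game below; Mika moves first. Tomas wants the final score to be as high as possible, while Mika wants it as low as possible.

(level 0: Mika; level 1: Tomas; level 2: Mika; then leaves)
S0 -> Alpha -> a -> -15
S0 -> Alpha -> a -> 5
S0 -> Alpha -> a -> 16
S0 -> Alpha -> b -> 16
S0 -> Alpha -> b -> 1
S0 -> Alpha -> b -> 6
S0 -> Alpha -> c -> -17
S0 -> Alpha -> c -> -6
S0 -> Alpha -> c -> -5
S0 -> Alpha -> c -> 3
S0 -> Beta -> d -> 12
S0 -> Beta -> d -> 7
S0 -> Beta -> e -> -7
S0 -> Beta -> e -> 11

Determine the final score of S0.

1

a (Mika): min(-15, 5, 16) = -15
b (Mika): min(16, 1, 6) = 1
c (Mika): min(-17, -6, -5, 3) = -17
Alpha (Tomas): max(-15, 1, -17) = 1
d (Mika): min(12, 7) = 7
e (Mika): min(-7, 11) = -7
Beta (Tomas): max(7, -7) = 7
S0 (Mika): min(1, 7) = 1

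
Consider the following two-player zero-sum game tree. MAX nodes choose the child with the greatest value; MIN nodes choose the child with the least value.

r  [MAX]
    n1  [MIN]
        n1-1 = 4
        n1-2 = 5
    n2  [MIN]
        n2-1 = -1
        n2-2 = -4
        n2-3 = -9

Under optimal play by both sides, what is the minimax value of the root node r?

n1 (MIN): min(4, 5) = 4
n2 (MIN): min(-1, -4, -9) = -9
r (MAX): max(4, -9) = 4

4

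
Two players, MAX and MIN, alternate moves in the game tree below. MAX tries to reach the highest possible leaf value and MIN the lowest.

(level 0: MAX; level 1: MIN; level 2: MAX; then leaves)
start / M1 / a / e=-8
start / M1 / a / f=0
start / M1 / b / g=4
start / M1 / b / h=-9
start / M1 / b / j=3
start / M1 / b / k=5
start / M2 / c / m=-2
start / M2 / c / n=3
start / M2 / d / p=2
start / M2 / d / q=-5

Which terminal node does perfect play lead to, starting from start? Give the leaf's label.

a (MAX): max(-8, 0) = 0
b (MAX): max(4, -9, 3, 5) = 5
M1 (MIN): min(0, 5) = 0
c (MAX): max(-2, 3) = 3
d (MAX): max(2, -5) = 2
M2 (MIN): min(3, 2) = 2
start (MAX): max(0, 2) = 2
At start, MAX picks M2 (highest: 2).
At M2, MIN picks d (lowest: 2).
At d, MAX picks p (highest: 2).
Terminal value 2.

p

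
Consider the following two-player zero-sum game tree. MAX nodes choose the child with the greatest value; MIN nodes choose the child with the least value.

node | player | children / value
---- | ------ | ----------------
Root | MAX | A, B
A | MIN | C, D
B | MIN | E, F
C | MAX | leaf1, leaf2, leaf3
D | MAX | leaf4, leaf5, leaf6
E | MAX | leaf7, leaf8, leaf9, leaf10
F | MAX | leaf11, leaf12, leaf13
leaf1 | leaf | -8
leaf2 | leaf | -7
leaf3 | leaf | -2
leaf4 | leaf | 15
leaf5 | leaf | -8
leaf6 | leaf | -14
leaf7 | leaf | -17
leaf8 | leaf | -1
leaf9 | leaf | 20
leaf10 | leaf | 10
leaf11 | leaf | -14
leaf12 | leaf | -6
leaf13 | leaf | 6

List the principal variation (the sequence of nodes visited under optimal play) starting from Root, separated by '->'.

C (MAX): max(-8, -7, -2) = -2
D (MAX): max(15, -8, -14) = 15
A (MIN): min(-2, 15) = -2
E (MAX): max(-17, -1, 20, 10) = 20
F (MAX): max(-14, -6, 6) = 6
B (MIN): min(20, 6) = 6
Root (MAX): max(-2, 6) = 6
At Root, MAX picks B (highest: 6).
At B, MIN picks F (lowest: 6).
At F, MAX picks leaf13 (highest: 6).
Terminal value 6.

Root -> B -> F -> leaf13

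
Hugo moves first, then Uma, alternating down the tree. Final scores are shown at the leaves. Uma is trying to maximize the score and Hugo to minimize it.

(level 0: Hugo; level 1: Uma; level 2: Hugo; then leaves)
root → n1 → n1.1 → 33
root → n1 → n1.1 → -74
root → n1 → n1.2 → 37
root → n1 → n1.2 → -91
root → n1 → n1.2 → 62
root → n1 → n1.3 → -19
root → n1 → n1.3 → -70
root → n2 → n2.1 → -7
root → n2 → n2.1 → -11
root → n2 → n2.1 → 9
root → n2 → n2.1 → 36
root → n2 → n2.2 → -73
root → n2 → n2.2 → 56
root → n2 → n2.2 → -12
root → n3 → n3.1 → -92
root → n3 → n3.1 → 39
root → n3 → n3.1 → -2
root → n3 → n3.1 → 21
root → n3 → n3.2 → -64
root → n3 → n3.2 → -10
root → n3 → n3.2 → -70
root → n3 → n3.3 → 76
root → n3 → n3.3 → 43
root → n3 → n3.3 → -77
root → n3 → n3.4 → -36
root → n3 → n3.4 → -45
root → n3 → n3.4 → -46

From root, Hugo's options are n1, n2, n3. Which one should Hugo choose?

n1

n1.1 (Hugo): min(33, -74) = -74
n1.2 (Hugo): min(37, -91, 62) = -91
n1.3 (Hugo): min(-19, -70) = -70
n1 (Uma): max(-74, -91, -70) = -70
n2.1 (Hugo): min(-7, -11, 9, 36) = -11
n2.2 (Hugo): min(-73, 56, -12) = -73
n2 (Uma): max(-11, -73) = -11
n3.1 (Hugo): min(-92, 39, -2, 21) = -92
n3.2 (Hugo): min(-64, -10, -70) = -70
n3.3 (Hugo): min(76, 43, -77) = -77
n3.4 (Hugo): min(-36, -45, -46) = -46
n3 (Uma): max(-92, -70, -77, -46) = -46
root (Hugo): min(-70, -11, -46) = -70
Hugo at root wants the lowest of {n1=-70, n2=-11, n3=-46}, so chooses n1.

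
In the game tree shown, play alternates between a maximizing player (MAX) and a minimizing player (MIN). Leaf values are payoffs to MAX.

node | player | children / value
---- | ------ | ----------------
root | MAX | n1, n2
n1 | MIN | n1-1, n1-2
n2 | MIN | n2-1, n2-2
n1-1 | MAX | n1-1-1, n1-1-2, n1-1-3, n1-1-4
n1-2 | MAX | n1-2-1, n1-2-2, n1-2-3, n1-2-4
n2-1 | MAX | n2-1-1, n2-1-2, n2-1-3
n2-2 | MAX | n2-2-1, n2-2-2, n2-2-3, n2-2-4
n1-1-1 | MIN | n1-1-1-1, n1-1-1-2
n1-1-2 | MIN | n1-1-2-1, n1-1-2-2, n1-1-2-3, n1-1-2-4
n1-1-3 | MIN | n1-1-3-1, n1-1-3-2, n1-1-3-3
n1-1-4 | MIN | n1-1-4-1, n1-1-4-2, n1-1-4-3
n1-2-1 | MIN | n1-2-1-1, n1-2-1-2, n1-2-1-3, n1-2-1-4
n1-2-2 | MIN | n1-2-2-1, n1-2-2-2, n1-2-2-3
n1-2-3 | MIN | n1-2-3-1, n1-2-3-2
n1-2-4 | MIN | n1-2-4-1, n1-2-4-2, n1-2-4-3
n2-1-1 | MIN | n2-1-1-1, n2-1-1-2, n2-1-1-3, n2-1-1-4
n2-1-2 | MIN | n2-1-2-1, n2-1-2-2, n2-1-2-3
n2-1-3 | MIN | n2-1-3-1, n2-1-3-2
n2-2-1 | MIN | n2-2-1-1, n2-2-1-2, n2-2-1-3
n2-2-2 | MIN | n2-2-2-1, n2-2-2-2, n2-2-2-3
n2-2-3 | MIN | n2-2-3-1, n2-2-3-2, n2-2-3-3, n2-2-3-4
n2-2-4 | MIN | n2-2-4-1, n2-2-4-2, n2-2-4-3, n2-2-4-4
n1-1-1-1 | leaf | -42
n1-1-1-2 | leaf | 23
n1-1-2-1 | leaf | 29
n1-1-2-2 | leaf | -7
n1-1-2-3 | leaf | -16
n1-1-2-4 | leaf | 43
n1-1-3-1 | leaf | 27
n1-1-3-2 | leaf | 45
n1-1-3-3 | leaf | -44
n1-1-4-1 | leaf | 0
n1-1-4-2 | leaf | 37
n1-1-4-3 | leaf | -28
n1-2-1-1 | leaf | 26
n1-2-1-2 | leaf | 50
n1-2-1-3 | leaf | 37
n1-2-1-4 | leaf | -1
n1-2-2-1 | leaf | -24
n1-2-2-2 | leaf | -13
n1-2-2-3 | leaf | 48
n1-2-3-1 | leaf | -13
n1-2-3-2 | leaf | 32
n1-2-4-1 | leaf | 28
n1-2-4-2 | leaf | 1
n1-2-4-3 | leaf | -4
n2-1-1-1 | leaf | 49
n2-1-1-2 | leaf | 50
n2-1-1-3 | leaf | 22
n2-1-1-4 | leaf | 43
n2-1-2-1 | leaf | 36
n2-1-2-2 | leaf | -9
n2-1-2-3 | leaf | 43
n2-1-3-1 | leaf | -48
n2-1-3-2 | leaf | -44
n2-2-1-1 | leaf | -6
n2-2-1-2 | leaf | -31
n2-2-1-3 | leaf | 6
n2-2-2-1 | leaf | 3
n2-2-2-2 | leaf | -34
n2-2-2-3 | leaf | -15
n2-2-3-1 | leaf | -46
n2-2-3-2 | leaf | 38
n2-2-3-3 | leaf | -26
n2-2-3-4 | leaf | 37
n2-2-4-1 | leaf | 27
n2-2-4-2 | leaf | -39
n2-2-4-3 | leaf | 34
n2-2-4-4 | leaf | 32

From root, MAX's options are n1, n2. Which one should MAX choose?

n1-1-1 (MIN): min(-42, 23) = -42
n1-1-2 (MIN): min(29, -7, -16, 43) = -16
n1-1-3 (MIN): min(27, 45, -44) = -44
n1-1-4 (MIN): min(0, 37, -28) = -28
n1-1 (MAX): max(-42, -16, -44, -28) = -16
n1-2-1 (MIN): min(26, 50, 37, -1) = -1
n1-2-2 (MIN): min(-24, -13, 48) = -24
n1-2-3 (MIN): min(-13, 32) = -13
n1-2-4 (MIN): min(28, 1, -4) = -4
n1-2 (MAX): max(-1, -24, -13, -4) = -1
n1 (MIN): min(-16, -1) = -16
n2-1-1 (MIN): min(49, 50, 22, 43) = 22
n2-1-2 (MIN): min(36, -9, 43) = -9
n2-1-3 (MIN): min(-48, -44) = -48
n2-1 (MAX): max(22, -9, -48) = 22
n2-2-1 (MIN): min(-6, -31, 6) = -31
n2-2-2 (MIN): min(3, -34, -15) = -34
n2-2-3 (MIN): min(-46, 38, -26, 37) = -46
n2-2-4 (MIN): min(27, -39, 34, 32) = -39
n2-2 (MAX): max(-31, -34, -46, -39) = -31
n2 (MIN): min(22, -31) = -31
root (MAX): max(-16, -31) = -16
MAX at root wants the highest of {n1=-16, n2=-31}, so chooses n1.

n1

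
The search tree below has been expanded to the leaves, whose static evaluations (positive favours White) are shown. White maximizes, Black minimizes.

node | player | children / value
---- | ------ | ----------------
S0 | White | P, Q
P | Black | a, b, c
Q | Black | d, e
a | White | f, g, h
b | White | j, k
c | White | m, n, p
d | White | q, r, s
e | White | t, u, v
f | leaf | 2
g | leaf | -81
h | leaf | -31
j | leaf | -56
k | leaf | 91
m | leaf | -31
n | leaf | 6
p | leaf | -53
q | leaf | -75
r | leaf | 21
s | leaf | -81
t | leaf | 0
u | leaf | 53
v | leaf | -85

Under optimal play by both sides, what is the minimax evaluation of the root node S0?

21

a (White): max(2, -81, -31) = 2
b (White): max(-56, 91) = 91
c (White): max(-31, 6, -53) = 6
P (Black): min(2, 91, 6) = 2
d (White): max(-75, 21, -81) = 21
e (White): max(0, 53, -85) = 53
Q (Black): min(21, 53) = 21
S0 (White): max(2, 21) = 21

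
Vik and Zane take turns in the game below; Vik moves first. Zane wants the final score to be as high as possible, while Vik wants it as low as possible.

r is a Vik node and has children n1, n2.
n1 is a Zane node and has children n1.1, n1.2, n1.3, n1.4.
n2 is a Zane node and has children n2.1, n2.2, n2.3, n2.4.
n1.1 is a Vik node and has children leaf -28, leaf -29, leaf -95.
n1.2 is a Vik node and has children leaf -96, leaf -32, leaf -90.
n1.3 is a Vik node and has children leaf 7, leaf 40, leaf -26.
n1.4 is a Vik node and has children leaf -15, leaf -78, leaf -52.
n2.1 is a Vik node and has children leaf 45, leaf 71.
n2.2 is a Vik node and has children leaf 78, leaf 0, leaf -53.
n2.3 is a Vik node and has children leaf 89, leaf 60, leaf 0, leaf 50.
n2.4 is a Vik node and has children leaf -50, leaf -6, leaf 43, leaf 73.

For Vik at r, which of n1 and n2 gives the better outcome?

n1.1 (Vik): min(-28, -29, -95) = -95
n1.2 (Vik): min(-96, -32, -90) = -96
n1.3 (Vik): min(7, 40, -26) = -26
n1.4 (Vik): min(-15, -78, -52) = -78
n1 (Zane): max(-95, -96, -26, -78) = -26
n2.1 (Vik): min(45, 71) = 45
n2.2 (Vik): min(78, 0, -53) = -53
n2.3 (Vik): min(89, 60, 0, 50) = 0
n2.4 (Vik): min(-50, -6, 43, 73) = -50
n2 (Zane): max(45, -53, 0, -50) = 45
Vik prefers the lower value; n1=-26, n2=45. n1 is better since -26 < 45.

n1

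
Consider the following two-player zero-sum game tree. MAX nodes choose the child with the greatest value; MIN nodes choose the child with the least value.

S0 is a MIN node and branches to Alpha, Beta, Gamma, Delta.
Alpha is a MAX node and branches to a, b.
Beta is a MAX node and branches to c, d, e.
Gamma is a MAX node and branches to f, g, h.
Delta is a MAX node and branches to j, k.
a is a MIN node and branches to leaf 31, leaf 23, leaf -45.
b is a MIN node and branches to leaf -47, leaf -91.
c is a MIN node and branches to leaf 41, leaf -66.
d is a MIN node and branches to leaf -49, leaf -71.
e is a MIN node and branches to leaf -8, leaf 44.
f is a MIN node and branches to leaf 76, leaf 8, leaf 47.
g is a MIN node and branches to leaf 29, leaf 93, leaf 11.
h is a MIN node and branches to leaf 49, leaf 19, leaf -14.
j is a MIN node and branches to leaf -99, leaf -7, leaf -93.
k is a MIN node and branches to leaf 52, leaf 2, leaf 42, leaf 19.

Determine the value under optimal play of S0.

a (MIN): min(31, 23, -45) = -45
b (MIN): min(-47, -91) = -91
Alpha (MAX): max(-45, -91) = -45
c (MIN): min(41, -66) = -66
d (MIN): min(-49, -71) = -71
e (MIN): min(-8, 44) = -8
Beta (MAX): max(-66, -71, -8) = -8
f (MIN): min(76, 8, 47) = 8
g (MIN): min(29, 93, 11) = 11
h (MIN): min(49, 19, -14) = -14
Gamma (MAX): max(8, 11, -14) = 11
j (MIN): min(-99, -7, -93) = -99
k (MIN): min(52, 2, 42, 19) = 2
Delta (MAX): max(-99, 2) = 2
S0 (MIN): min(-45, -8, 11, 2) = -45

-45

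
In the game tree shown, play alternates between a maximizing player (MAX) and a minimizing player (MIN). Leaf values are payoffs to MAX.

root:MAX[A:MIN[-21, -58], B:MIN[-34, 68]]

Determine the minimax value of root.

-34

A (MIN): min(-21, -58) = -58
B (MIN): min(-34, 68) = -34
root (MAX): max(-58, -34) = -34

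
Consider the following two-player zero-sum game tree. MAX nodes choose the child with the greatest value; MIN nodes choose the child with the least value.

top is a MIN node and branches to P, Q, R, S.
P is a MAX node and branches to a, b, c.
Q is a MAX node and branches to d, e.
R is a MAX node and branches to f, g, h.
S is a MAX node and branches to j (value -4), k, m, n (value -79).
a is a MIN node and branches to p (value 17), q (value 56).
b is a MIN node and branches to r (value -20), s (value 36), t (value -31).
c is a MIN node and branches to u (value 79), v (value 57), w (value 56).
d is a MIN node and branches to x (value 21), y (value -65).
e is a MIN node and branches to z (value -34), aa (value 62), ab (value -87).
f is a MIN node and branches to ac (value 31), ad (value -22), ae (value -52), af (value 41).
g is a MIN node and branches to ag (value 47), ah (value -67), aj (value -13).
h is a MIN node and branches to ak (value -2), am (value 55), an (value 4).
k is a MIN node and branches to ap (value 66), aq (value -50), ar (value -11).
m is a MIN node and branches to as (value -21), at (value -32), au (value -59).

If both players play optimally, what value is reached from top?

a (MIN): min(17, 56) = 17
b (MIN): min(-20, 36, -31) = -31
c (MIN): min(79, 57, 56) = 56
P (MAX): max(17, -31, 56) = 56
d (MIN): min(21, -65) = -65
e (MIN): min(-34, 62, -87) = -87
Q (MAX): max(-65, -87) = -65
f (MIN): min(31, -22, -52, 41) = -52
g (MIN): min(47, -67, -13) = -67
h (MIN): min(-2, 55, 4) = -2
R (MAX): max(-52, -67, -2) = -2
k (MIN): min(66, -50, -11) = -50
m (MIN): min(-21, -32, -59) = -59
S (MAX): max(-4, -50, -59, -79) = -4
top (MIN): min(56, -65, -2, -4) = -65

-65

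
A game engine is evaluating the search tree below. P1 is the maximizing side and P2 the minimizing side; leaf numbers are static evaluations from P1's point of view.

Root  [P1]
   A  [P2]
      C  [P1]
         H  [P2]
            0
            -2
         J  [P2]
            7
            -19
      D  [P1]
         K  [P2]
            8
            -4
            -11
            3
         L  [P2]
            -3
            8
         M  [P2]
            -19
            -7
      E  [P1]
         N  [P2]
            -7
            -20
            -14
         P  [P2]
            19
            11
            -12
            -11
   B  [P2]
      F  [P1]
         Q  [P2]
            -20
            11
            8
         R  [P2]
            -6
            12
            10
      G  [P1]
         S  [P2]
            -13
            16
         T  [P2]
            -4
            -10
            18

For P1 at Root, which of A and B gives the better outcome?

H (P2): min(0, -2) = -2
J (P2): min(7, -19) = -19
C (P1): max(-2, -19) = -2
K (P2): min(8, -4, -11, 3) = -11
L (P2): min(-3, 8) = -3
M (P2): min(-19, -7) = -19
D (P1): max(-11, -3, -19) = -3
N (P2): min(-7, -20, -14) = -20
P (P2): min(19, 11, -12, -11) = -12
E (P1): max(-20, -12) = -12
A (P2): min(-2, -3, -12) = -12
Q (P2): min(-20, 11, 8) = -20
R (P2): min(-6, 12, 10) = -6
F (P1): max(-20, -6) = -6
S (P2): min(-13, 16) = -13
T (P2): min(-4, -10, 18) = -10
G (P1): max(-13, -10) = -10
B (P2): min(-6, -10) = -10
P1 prefers the higher value; A=-12, B=-10. B is better since -10 > -12.

B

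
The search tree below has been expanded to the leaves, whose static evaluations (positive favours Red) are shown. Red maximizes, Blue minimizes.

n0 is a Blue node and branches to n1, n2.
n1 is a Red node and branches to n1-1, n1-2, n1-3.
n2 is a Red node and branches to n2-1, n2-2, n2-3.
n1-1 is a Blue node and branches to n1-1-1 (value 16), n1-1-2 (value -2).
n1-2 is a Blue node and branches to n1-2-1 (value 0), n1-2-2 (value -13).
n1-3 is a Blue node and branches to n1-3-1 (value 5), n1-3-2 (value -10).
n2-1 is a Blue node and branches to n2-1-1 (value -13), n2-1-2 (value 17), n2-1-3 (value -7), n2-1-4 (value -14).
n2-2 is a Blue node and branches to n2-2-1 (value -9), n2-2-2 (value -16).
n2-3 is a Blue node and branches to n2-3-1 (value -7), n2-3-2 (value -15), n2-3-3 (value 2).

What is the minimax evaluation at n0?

n1-1 (Blue): min(16, -2) = -2
n1-2 (Blue): min(0, -13) = -13
n1-3 (Blue): min(5, -10) = -10
n1 (Red): max(-2, -13, -10) = -2
n2-1 (Blue): min(-13, 17, -7, -14) = -14
n2-2 (Blue): min(-9, -16) = -16
n2-3 (Blue): min(-7, -15, 2) = -15
n2 (Red): max(-14, -16, -15) = -14
n0 (Blue): min(-2, -14) = -14

-14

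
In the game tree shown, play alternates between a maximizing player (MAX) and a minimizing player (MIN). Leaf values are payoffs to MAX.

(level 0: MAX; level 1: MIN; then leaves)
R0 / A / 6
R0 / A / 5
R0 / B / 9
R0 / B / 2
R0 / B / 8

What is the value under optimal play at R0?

5

A (MIN): min(6, 5) = 5
B (MIN): min(9, 2, 8) = 2
R0 (MAX): max(5, 2) = 5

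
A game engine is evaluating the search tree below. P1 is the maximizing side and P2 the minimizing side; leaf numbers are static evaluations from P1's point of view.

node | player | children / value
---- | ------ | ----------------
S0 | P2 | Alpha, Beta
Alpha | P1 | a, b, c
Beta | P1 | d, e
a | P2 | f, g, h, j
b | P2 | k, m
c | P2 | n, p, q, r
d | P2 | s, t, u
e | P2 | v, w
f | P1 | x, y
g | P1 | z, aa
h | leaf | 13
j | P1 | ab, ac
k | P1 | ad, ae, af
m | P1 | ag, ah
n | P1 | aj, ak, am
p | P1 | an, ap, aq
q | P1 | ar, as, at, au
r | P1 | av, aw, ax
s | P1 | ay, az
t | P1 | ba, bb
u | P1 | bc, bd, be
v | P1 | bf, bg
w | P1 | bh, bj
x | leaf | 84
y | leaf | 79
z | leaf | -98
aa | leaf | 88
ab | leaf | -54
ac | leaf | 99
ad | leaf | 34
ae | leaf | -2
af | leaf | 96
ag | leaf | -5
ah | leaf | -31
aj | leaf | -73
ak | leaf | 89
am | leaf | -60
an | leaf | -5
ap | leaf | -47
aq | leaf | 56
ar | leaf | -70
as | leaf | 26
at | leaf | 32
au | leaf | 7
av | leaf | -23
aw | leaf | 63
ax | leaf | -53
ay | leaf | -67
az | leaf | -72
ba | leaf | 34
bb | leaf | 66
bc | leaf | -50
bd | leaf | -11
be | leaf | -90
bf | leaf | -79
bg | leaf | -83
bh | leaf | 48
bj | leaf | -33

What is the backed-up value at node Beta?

s (P1): max(-67, -72) = -67
t (P1): max(34, 66) = 66
u (P1): max(-50, -11, -90) = -11
d (P2): min(-67, 66, -11) = -67
v (P1): max(-79, -83) = -79
w (P1): max(48, -33) = 48
e (P2): min(-79, 48) = -79
Beta (P1): max(-67, -79) = -67

-67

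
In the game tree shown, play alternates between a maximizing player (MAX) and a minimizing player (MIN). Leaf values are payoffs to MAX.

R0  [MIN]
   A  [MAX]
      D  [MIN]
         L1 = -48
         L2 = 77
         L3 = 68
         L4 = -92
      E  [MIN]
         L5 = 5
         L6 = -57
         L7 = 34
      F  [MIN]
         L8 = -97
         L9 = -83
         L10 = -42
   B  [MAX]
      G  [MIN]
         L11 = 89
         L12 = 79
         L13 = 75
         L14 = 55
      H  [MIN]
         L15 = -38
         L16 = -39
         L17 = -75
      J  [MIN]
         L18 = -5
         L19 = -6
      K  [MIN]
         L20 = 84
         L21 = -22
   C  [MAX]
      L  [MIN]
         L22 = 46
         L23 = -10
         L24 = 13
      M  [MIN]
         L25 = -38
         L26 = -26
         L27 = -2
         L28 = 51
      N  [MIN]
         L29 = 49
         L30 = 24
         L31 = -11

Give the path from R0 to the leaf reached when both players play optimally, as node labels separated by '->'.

R0 -> A -> E -> L6

D (MIN): min(-48, 77, 68, -92) = -92
E (MIN): min(5, -57, 34) = -57
F (MIN): min(-97, -83, -42) = -97
A (MAX): max(-92, -57, -97) = -57
G (MIN): min(89, 79, 75, 55) = 55
H (MIN): min(-38, -39, -75) = -75
J (MIN): min(-5, -6) = -6
K (MIN): min(84, -22) = -22
B (MAX): max(55, -75, -6, -22) = 55
L (MIN): min(46, -10, 13) = -10
M (MIN): min(-38, -26, -2, 51) = -38
N (MIN): min(49, 24, -11) = -11
C (MAX): max(-10, -38, -11) = -10
R0 (MIN): min(-57, 55, -10) = -57
At R0, MIN picks A (lowest: -57).
At A, MAX picks E (highest: -57).
At E, MIN picks L6 (lowest: -57).
Terminal value -57.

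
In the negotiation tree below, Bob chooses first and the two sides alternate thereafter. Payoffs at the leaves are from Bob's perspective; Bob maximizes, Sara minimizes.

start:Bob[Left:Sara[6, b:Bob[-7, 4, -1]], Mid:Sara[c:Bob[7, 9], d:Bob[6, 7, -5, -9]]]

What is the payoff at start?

7

b (Bob): max(-7, 4, -1) = 4
Left (Sara): min(6, 4) = 4
c (Bob): max(7, 9) = 9
d (Bob): max(6, 7, -5, -9) = 7
Mid (Sara): min(9, 7) = 7
start (Bob): max(4, 7) = 7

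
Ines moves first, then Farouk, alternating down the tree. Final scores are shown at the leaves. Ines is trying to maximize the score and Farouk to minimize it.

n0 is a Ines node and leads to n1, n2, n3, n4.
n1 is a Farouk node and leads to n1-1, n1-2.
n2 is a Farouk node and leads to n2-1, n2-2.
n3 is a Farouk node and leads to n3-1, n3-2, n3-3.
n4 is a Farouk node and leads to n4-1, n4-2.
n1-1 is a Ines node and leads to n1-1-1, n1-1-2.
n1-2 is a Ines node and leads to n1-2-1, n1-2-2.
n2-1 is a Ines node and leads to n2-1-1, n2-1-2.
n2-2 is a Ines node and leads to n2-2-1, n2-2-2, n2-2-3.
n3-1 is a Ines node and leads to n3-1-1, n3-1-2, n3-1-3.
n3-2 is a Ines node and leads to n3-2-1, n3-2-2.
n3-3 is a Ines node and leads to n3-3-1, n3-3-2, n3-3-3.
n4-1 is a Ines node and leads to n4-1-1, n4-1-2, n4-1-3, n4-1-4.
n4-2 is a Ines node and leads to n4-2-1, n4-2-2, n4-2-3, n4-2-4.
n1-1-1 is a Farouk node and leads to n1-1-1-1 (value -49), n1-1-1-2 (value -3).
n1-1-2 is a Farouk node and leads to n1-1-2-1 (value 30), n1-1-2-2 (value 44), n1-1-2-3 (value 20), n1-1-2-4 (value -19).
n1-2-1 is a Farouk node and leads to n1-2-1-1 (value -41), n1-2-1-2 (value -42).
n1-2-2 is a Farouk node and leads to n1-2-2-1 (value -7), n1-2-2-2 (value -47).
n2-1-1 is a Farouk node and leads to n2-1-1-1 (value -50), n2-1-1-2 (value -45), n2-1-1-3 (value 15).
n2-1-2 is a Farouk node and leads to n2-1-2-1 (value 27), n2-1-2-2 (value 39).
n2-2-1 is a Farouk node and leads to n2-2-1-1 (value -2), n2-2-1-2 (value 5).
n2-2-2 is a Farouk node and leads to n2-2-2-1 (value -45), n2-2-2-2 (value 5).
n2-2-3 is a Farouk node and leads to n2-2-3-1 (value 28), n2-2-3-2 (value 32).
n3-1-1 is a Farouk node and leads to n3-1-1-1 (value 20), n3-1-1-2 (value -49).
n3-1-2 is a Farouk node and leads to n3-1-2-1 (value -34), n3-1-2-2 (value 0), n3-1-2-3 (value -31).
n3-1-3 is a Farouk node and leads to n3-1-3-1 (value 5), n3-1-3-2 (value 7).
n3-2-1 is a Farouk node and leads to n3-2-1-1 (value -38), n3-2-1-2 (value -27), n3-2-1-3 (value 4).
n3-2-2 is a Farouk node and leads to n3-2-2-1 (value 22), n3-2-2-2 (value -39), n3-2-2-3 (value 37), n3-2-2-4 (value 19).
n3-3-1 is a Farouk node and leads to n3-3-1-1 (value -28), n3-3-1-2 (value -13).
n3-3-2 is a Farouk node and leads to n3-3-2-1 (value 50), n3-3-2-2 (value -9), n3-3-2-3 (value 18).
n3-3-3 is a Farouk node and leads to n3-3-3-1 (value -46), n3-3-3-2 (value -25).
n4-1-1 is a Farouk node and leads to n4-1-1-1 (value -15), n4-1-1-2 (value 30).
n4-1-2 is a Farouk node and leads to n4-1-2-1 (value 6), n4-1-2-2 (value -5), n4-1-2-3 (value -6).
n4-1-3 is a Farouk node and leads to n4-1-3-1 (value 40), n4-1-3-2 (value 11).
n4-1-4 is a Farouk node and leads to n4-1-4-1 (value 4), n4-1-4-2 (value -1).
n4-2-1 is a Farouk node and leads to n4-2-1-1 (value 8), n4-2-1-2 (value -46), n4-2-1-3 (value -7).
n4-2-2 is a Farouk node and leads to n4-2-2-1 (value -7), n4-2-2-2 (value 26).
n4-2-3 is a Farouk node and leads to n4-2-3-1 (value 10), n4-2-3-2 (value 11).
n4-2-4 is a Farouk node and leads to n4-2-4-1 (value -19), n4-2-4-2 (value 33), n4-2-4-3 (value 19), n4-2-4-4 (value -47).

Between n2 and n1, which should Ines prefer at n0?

n2-1-1 (Farouk): min(-50, -45, 15) = -50
n2-1-2 (Farouk): min(27, 39) = 27
n2-1 (Ines): max(-50, 27) = 27
n2-2-1 (Farouk): min(-2, 5) = -2
n2-2-2 (Farouk): min(-45, 5) = -45
n2-2-3 (Farouk): min(28, 32) = 28
n2-2 (Ines): max(-2, -45, 28) = 28
n2 (Farouk): min(27, 28) = 27
n1-1-1 (Farouk): min(-49, -3) = -49
n1-1-2 (Farouk): min(30, 44, 20, -19) = -19
n1-1 (Ines): max(-49, -19) = -19
n1-2-1 (Farouk): min(-41, -42) = -42
n1-2-2 (Farouk): min(-7, -47) = -47
n1-2 (Ines): max(-42, -47) = -42
n1 (Farouk): min(-19, -42) = -42
Ines prefers the higher value; n2=27, n1=-42. n2 is better since 27 > -42.

n2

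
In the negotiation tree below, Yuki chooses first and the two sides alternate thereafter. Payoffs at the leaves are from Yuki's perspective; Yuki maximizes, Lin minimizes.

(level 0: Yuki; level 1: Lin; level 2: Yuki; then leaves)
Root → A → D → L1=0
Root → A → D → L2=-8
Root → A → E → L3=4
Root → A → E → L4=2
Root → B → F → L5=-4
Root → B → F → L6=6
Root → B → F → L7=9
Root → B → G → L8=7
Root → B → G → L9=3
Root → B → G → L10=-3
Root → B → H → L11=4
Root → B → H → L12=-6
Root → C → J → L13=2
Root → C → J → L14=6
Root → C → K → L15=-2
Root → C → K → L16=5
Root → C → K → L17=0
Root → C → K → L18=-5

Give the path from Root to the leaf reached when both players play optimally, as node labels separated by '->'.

Root -> C -> K -> L16

D (Yuki): max(0, -8) = 0
E (Yuki): max(4, 2) = 4
A (Lin): min(0, 4) = 0
F (Yuki): max(-4, 6, 9) = 9
G (Yuki): max(7, 3, -3) = 7
H (Yuki): max(4, -6) = 4
B (Lin): min(9, 7, 4) = 4
J (Yuki): max(2, 6) = 6
K (Yuki): max(-2, 5, 0, -5) = 5
C (Lin): min(6, 5) = 5
Root (Yuki): max(0, 4, 5) = 5
At Root, Yuki picks C (highest: 5).
At C, Lin picks K (lowest: 5).
At K, Yuki picks L16 (highest: 5).
Terminal value 5.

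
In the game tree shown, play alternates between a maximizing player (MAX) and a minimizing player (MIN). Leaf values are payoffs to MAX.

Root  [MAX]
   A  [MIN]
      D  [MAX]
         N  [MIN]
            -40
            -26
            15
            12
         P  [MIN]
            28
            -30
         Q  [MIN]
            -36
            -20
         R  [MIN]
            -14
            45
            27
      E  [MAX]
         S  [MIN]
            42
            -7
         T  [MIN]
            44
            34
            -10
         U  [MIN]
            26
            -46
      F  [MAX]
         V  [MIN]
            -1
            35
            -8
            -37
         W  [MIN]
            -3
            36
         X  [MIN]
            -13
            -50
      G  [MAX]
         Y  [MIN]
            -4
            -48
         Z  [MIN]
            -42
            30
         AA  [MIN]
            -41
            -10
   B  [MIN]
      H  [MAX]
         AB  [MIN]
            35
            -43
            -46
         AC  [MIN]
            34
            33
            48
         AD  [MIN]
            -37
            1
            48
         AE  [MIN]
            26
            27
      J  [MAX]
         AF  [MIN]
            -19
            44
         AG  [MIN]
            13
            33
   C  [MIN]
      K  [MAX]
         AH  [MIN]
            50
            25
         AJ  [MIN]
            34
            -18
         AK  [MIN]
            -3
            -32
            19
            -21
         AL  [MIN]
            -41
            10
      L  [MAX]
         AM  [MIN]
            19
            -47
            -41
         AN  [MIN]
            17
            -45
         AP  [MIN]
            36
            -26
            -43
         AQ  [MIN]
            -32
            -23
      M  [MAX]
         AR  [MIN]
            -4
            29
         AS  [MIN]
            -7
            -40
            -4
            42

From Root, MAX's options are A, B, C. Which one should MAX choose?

N (MIN): min(-40, -26, 15, 12) = -40
P (MIN): min(28, -30) = -30
Q (MIN): min(-36, -20) = -36
R (MIN): min(-14, 45, 27) = -14
D (MAX): max(-40, -30, -36, -14) = -14
S (MIN): min(42, -7) = -7
T (MIN): min(44, 34, -10) = -10
U (MIN): min(26, -46) = -46
E (MAX): max(-7, -10, -46) = -7
V (MIN): min(-1, 35, -8, -37) = -37
W (MIN): min(-3, 36) = -3
X (MIN): min(-13, -50) = -50
F (MAX): max(-37, -3, -50) = -3
Y (MIN): min(-4, -48) = -48
Z (MIN): min(-42, 30) = -42
AA (MIN): min(-41, -10) = -41
G (MAX): max(-48, -42, -41) = -41
A (MIN): min(-14, -7, -3, -41) = -41
AB (MIN): min(35, -43, -46) = -46
AC (MIN): min(34, 33, 48) = 33
AD (MIN): min(-37, 1, 48) = -37
AE (MIN): min(26, 27) = 26
H (MAX): max(-46, 33, -37, 26) = 33
AF (MIN): min(-19, 44) = -19
AG (MIN): min(13, 33) = 13
J (MAX): max(-19, 13) = 13
B (MIN): min(33, 13) = 13
AH (MIN): min(50, 25) = 25
AJ (MIN): min(34, -18) = -18
AK (MIN): min(-3, -32, 19, -21) = -32
AL (MIN): min(-41, 10) = -41
K (MAX): max(25, -18, -32, -41) = 25
AM (MIN): min(19, -47, -41) = -47
AN (MIN): min(17, -45) = -45
AP (MIN): min(36, -26, -43) = -43
AQ (MIN): min(-32, -23) = -32
L (MAX): max(-47, -45, -43, -32) = -32
AR (MIN): min(-4, 29) = -4
AS (MIN): min(-7, -40, -4, 42) = -40
M (MAX): max(-4, -40) = -4
C (MIN): min(25, -32, -4) = -32
Root (MAX): max(-41, 13, -32) = 13
MAX at Root wants the highest of {A=-41, B=13, C=-32}, so chooses B.

B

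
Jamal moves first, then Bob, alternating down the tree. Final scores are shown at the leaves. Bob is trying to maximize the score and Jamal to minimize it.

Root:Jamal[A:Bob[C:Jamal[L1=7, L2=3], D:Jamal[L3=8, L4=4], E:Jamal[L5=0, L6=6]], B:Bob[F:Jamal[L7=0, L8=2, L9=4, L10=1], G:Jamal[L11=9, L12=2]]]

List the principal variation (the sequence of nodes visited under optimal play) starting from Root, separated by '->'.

C (Jamal): min(7, 3) = 3
D (Jamal): min(8, 4) = 4
E (Jamal): min(0, 6) = 0
A (Bob): max(3, 4, 0) = 4
F (Jamal): min(0, 2, 4, 1) = 0
G (Jamal): min(9, 2) = 2
B (Bob): max(0, 2) = 2
Root (Jamal): min(4, 2) = 2
At Root, Jamal picks B (lowest: 2).
At B, Bob picks G (highest: 2).
At G, Jamal picks L12 (lowest: 2).
Terminal value 2.

Root -> B -> G -> L12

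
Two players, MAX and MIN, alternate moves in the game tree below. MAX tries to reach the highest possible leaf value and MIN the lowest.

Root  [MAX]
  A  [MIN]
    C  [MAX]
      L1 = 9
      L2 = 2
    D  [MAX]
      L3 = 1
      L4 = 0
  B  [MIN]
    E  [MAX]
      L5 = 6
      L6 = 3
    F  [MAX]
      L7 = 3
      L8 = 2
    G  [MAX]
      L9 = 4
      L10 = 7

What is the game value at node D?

D (MAX): max(1, 0) = 1

1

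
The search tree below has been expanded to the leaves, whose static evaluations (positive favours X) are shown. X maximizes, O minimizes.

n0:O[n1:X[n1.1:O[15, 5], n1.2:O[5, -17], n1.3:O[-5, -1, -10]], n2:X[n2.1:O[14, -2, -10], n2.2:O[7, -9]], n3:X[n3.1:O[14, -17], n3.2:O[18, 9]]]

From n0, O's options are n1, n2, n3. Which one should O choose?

n2

n1.1 (O): min(15, 5) = 5
n1.2 (O): min(5, -17) = -17
n1.3 (O): min(-5, -1, -10) = -10
n1 (X): max(5, -17, -10) = 5
n2.1 (O): min(14, -2, -10) = -10
n2.2 (O): min(7, -9) = -9
n2 (X): max(-10, -9) = -9
n3.1 (O): min(14, -17) = -17
n3.2 (O): min(18, 9) = 9
n3 (X): max(-17, 9) = 9
n0 (O): min(5, -9, 9) = -9
O at n0 wants the lowest of {n1=5, n2=-9, n3=9}, so chooses n2.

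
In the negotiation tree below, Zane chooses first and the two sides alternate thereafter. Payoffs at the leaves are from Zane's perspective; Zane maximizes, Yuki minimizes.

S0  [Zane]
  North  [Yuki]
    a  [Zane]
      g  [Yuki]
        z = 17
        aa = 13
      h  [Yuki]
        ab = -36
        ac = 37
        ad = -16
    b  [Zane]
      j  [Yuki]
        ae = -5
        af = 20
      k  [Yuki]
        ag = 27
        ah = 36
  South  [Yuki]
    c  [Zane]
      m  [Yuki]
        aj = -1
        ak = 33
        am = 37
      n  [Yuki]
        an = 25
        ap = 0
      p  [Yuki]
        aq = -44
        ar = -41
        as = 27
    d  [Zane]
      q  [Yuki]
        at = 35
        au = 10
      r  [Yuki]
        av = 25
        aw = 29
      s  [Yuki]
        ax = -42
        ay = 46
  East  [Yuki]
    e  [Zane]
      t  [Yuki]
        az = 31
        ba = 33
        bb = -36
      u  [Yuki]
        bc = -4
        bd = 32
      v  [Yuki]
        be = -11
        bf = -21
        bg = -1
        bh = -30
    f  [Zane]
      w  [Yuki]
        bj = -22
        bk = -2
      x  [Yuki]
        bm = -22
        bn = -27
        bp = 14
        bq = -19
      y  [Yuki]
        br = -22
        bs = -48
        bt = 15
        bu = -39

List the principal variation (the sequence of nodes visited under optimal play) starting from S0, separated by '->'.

S0 -> North -> a -> g -> aa

g (Yuki): min(17, 13) = 13
h (Yuki): min(-36, 37, -16) = -36
a (Zane): max(13, -36) = 13
j (Yuki): min(-5, 20) = -5
k (Yuki): min(27, 36) = 27
b (Zane): max(-5, 27) = 27
North (Yuki): min(13, 27) = 13
m (Yuki): min(-1, 33, 37) = -1
n (Yuki): min(25, 0) = 0
p (Yuki): min(-44, -41, 27) = -44
c (Zane): max(-1, 0, -44) = 0
q (Yuki): min(35, 10) = 10
r (Yuki): min(25, 29) = 25
s (Yuki): min(-42, 46) = -42
d (Zane): max(10, 25, -42) = 25
South (Yuki): min(0, 25) = 0
t (Yuki): min(31, 33, -36) = -36
u (Yuki): min(-4, 32) = -4
v (Yuki): min(-11, -21, -1, -30) = -30
e (Zane): max(-36, -4, -30) = -4
w (Yuki): min(-22, -2) = -22
x (Yuki): min(-22, -27, 14, -19) = -27
y (Yuki): min(-22, -48, 15, -39) = -48
f (Zane): max(-22, -27, -48) = -22
East (Yuki): min(-4, -22) = -22
S0 (Zane): max(13, 0, -22) = 13
At S0, Zane picks North (highest: 13).
At North, Yuki picks a (lowest: 13).
At a, Zane picks g (highest: 13).
At g, Yuki picks aa (lowest: 13).
Terminal value 13.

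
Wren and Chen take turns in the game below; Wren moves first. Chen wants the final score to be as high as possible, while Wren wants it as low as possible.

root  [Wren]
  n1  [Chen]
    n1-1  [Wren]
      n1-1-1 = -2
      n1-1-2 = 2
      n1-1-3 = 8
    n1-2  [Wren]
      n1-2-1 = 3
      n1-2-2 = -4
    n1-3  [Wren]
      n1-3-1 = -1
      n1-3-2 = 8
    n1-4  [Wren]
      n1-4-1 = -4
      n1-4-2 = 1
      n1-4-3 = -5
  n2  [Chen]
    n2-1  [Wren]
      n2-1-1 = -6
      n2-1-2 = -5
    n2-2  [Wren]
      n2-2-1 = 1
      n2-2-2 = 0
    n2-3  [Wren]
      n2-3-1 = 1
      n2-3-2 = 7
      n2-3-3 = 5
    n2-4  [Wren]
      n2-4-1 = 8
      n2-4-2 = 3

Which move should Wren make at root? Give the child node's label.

n1

n1-1 (Wren): min(-2, 2, 8) = -2
n1-2 (Wren): min(3, -4) = -4
n1-3 (Wren): min(-1, 8) = -1
n1-4 (Wren): min(-4, 1, -5) = -5
n1 (Chen): max(-2, -4, -1, -5) = -1
n2-1 (Wren): min(-6, -5) = -6
n2-2 (Wren): min(1, 0) = 0
n2-3 (Wren): min(1, 7, 5) = 1
n2-4 (Wren): min(8, 3) = 3
n2 (Chen): max(-6, 0, 1, 3) = 3
root (Wren): min(-1, 3) = -1
Wren at root wants the lowest of {n1=-1, n2=3}, so chooses n1.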